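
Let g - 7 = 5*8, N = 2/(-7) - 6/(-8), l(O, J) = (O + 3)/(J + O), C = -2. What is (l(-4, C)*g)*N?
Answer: 611/168 ≈ 3.6369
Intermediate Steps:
l(O, J) = (3 + O)/(J + O)
N = 13/28 (N = 2*(-⅐) - 6*(-⅛) = -2/7 + ¾ = 13/28 ≈ 0.46429)
g = 47 (g = 7 + 5*8 = 7 + 40 = 47)
(l(-4, C)*g)*N = (((3 - 4)/(-2 - 4))*47)*(13/28) = ((-1/(-6))*47)*(13/28) = (-⅙*(-1)*47)*(13/28) = ((⅙)*47)*(13/28) = (47/6)*(13/28) = 611/168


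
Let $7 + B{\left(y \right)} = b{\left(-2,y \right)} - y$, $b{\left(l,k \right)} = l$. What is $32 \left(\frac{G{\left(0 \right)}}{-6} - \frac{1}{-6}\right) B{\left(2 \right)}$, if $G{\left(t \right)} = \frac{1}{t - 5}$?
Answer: $- \frac{352}{5} \approx -70.4$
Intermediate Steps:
$G{\left(t \right)} = \frac{1}{-5 + t}$
$B{\left(y \right)} = -9 - y$ ($B{\left(y \right)} = -7 - \left(2 + y\right) = -9 - y$)
$32 \left(\frac{G{\left(0 \right)}}{-6} - \frac{1}{-6}\right) B{\left(2 \right)} = 32 \left(\frac{1}{\left(-5 + 0\right) \left(-6\right)} - \frac{1}{-6}\right) \left(-9 - 2\right) = 32 \left(\frac{1}{-5} \left(- \frac{1}{6}\right) - - \frac{1}{6}\right) \left(-9 - 2\right) = 32 \left(\left(- \frac{1}{5}\right) \left(- \frac{1}{6}\right) + \frac{1}{6}\right) \left(-11\right) = 32 \left(\frac{1}{30} + \frac{1}{6}\right) \left(-11\right) = 32 \cdot \frac{1}{5} \left(-11\right) = \frac{32}{5} \left(-11\right) = - \frac{352}{5}$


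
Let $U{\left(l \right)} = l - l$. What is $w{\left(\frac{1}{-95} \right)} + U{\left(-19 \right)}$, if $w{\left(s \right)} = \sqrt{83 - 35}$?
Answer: $4 \sqrt{3} \approx 6.9282$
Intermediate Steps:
$w{\left(s \right)} = 4 \sqrt{3}$ ($w{\left(s \right)} = \sqrt{48} = 4 \sqrt{3}$)
$U{\left(l \right)} = 0$
$w{\left(\frac{1}{-95} \right)} + U{\left(-19 \right)} = 4 \sqrt{3} + 0 = 4 \sqrt{3}$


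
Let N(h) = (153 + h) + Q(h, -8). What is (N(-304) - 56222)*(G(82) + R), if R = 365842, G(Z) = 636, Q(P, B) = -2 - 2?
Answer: -20660930206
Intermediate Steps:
Q(P, B) = -4
N(h) = 149 + h (N(h) = (153 + h) - 4 = 149 + h)
(N(-304) - 56222)*(G(82) + R) = ((149 - 304) - 56222)*(636 + 365842) = (-155 - 56222)*366478 = -56377*366478 = -20660930206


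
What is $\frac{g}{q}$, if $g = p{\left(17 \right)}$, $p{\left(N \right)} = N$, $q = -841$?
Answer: $- \frac{17}{841} \approx -0.020214$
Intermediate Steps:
$g = 17$
$\frac{g}{q} = \frac{17}{-841} = 17 \left(- \frac{1}{841}\right) = - \frac{17}{841}$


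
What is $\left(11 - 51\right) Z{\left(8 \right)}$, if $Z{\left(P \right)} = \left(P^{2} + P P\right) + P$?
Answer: $-5440$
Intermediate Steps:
$Z{\left(P \right)} = P + 2 P^{2}$ ($Z{\left(P \right)} = \left(P^{2} + P^{2}\right) + P = 2 P^{2} + P = P + 2 P^{2}$)
$\left(11 - 51\right) Z{\left(8 \right)} = \left(11 - 51\right) 8 \left(1 + 2 \cdot 8\right) = - 40 \cdot 8 \left(1 + 16\right) = - 40 \cdot 8 \cdot 17 = \left(-40\right) 136 = -5440$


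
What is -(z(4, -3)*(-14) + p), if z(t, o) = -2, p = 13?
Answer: -41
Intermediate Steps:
-(z(4, -3)*(-14) + p) = -(-2*(-14) + 13) = -(28 + 13) = -1*41 = -41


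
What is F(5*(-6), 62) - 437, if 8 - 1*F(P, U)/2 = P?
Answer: -361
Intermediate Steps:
F(P, U) = 16 - 2*P
F(5*(-6), 62) - 437 = (16 - 10*(-6)) - 437 = (16 - 2*(-30)) - 437 = (16 + 60) - 437 = 76 - 437 = -361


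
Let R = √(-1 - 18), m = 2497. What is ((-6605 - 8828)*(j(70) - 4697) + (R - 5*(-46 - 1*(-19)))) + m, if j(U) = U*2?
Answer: 70330813 + I*√19 ≈ 7.0331e+7 + 4.3589*I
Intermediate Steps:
j(U) = 2*U
R = I*√19 (R = √(-19) = I*√19 ≈ 4.3589*I)
((-6605 - 8828)*(j(70) - 4697) + (R - 5*(-46 - 1*(-19)))) + m = ((-6605 - 8828)*(2*70 - 4697) + (I*√19 - 5*(-46 - 1*(-19)))) + 2497 = (-15433*(140 - 4697) + (I*√19 - 5*(-46 + 19))) + 2497 = (-15433*(-4557) + (I*√19 - 5*(-27))) + 2497 = (70328181 + (I*√19 + 135)) + 2497 = (70328181 + (135 + I*√19)) + 2497 = (70328316 + I*√19) + 2497 = 70330813 + I*√19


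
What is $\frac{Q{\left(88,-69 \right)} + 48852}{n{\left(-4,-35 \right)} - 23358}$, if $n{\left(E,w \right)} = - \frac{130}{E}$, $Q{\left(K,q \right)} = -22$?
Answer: $- \frac{97660}{46651} \approx -2.0934$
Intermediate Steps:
$\frac{Q{\left(88,-69 \right)} + 48852}{n{\left(-4,-35 \right)} - 23358} = \frac{-22 + 48852}{- \frac{130}{-4} - 23358} = \frac{48830}{\left(-130\right) \left(- \frac{1}{4}\right) - 23358} = \frac{48830}{\frac{65}{2} - 23358} = \frac{48830}{- \frac{46651}{2}} = 48830 \left(- \frac{2}{46651}\right) = - \frac{97660}{46651}$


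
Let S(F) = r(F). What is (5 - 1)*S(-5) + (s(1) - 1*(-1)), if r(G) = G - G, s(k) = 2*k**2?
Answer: 3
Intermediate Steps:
r(G) = 0
S(F) = 0
(5 - 1)*S(-5) + (s(1) - 1*(-1)) = (5 - 1)*0 + (2*1**2 - 1*(-1)) = 4*0 + (2*1 + 1) = 0 + (2 + 1) = 0 + 3 = 3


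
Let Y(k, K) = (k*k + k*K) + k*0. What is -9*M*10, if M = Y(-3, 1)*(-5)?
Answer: 2700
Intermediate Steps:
Y(k, K) = k² + K*k (Y(k, K) = (k² + K*k) + 0 = k² + K*k)
M = -30 (M = -3*(1 - 3)*(-5) = -3*(-2)*(-5) = 6*(-5) = -30)
-9*M*10 = -9*(-30)*10 = 270*10 = 2700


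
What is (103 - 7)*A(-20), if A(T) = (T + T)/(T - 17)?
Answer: 3840/37 ≈ 103.78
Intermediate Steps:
A(T) = 2*T/(-17 + T) (A(T) = (2*T)/(-17 + T) = 2*T/(-17 + T))
(103 - 7)*A(-20) = (103 - 7)*(2*(-20)/(-17 - 20)) = 96*(2*(-20)/(-37)) = 96*(2*(-20)*(-1/37)) = 96*(40/37) = 3840/37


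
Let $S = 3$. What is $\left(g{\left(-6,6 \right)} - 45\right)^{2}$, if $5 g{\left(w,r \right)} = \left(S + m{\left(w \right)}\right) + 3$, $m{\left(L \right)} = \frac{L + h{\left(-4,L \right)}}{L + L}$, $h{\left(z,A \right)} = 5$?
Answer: $\frac{6901129}{3600} \approx 1917.0$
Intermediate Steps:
$m{\left(L \right)} = \frac{5 + L}{2 L}$ ($m{\left(L \right)} = \frac{L + 5}{L + L} = \frac{5 + L}{2 L}$)
$g{\left(w,r \right)} = \frac{6}{5} + \frac{5 + w}{10 w}$ ($g{\left(w,r \right)} = \frac{\left(3 + \frac{5 + w}{2 w}\right) + 3}{5} = \frac{6 + \frac{5 + w}{2 w}}{5} = \frac{6}{5} + \frac{5 + w}{10 w}$)
$\left(g{\left(-6,6 \right)} - 45\right)^{2} = \left(\frac{5 + 13 \left(-6\right)}{10 \left(-6\right)} - 45\right)^{2} = \left(\frac{1}{10} \left(- \frac{1}{6}\right) \left(5 - 78\right) - 45\right)^{2} = \left(\frac{1}{10} \left(- \frac{1}{6}\right) \left(-73\right) - 45\right)^{2} = \left(\frac{73}{60} - 45\right)^{2} = \left(- \frac{2627}{60}\right)^{2} = \frac{6901129}{3600}$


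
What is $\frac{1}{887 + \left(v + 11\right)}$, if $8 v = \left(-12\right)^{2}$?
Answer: $\frac{1}{916} \approx 0.0010917$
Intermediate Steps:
$v = 18$ ($v = \frac{\left(-12\right)^{2}}{8} = \frac{1}{8} \cdot 144 = 18$)
$\frac{1}{887 + \left(v + 11\right)} = \frac{1}{887 + \left(18 + 11\right)} = \frac{1}{887 + 29} = \frac{1}{916}$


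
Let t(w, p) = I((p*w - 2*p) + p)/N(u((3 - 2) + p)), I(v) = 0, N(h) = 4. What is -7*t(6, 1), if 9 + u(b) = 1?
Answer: 0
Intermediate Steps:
u(b) = -8 (u(b) = -9 + 1 = -8)
t(w, p) = 0 (t(w, p) = 0/4 = 0*(¼) = 0)
-7*t(6, 1) = -7*0 = 0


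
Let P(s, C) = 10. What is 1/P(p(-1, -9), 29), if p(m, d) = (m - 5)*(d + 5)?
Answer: ⅒ ≈ 0.10000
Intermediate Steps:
p(m, d) = (-5 + m)*(5 + d)
1/P(p(-1, -9), 29) = 1/10 = ⅒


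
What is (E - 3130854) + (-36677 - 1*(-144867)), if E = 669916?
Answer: -2352748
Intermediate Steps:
(E - 3130854) + (-36677 - 1*(-144867)) = (669916 - 3130854) + (-36677 - 1*(-144867)) = -2460938 + (-36677 + 144867) = -2460938 + 108190 = -2352748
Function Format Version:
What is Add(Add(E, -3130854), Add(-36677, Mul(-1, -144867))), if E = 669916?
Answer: -2352748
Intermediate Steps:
Add(Add(E, -3130854), Add(-36677, Mul(-1, -144867))) = Add(Add(669916, -3130854), Add(-36677, Mul(-1, -144867))) = Add(-2460938, Add(-36677, 144867)) = Add(-2460938, 108190) = -2352748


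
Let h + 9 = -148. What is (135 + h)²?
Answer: 484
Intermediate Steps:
h = -157 (h = -9 - 148 = -157)
(135 + h)² = (135 - 157)² = (-22)² = 484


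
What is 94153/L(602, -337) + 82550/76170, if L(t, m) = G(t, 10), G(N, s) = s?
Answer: 717245951/76170 ≈ 9416.4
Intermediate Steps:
L(t, m) = 10
94153/L(602, -337) + 82550/76170 = 94153/10 + 82550/76170 = 94153*(⅒) + 82550*(1/76170) = 94153/10 + 8255/7617 = 717245951/76170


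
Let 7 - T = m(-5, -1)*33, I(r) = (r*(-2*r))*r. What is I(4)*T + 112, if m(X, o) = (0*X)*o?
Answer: -784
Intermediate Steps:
m(X, o) = 0 (m(X, o) = 0*o = 0)
I(r) = -2*r**3 (I(r) = (-2*r**2)*r = -2*r**3)
T = 7 (T = 7 - 0*33 = 7 - 1*0 = 7 + 0 = 7)
I(4)*T + 112 = -2*4**3*7 + 112 = -2*64*7 + 112 = -128*7 + 112 = -896 + 112 = -784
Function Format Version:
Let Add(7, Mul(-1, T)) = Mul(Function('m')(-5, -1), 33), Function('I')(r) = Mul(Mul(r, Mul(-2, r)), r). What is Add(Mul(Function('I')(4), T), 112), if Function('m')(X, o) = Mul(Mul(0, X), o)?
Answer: -784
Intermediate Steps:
Function('m')(X, o) = 0 (Function('m')(X, o) = Mul(0, o) = 0)
Function('I')(r) = Mul(-2, Pow(r, 3)) (Function('I')(r) = Mul(Mul(-2, Pow(r, 2)), r) = Mul(-2, Pow(r, 3)))
T = 7 (T = Add(7, Mul(-1, Mul(0, 33))) = Add(7, Mul(-1, 0)) = Add(7, 0) = 7)
Add(Mul(Function('I')(4), T), 112) = Add(Mul(Mul(-2, Pow(4, 3)), 7), 112) = Add(Mul(Mul(-2, 64), 7), 112) = Add(Mul(-128, 7), 112) = Add(-896, 112) = -784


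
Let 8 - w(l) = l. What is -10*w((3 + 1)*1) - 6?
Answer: -46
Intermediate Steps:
w(l) = 8 - l
-10*w((3 + 1)*1) - 6 = -10*(8 - (3 + 1)) - 6 = -10*(8 - 4) - 6 = -10*4 - 6 = -40 - 6 = -46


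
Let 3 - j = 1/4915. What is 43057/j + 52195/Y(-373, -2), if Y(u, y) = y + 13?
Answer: 281585435/14744 ≈ 19098.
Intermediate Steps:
j = 14744/4915 (j = 3 - 1/4915 = 14744/4915 ≈ 2.9998)
Y(u, y) = 13 + y
43057/j + 52195/Y(-373, -2) = 43057/(14744/4915) + 52195/(13 - 2) = 43057*(4915/14744) + 52195/11 = 211625155/14744 + 52195*(1/11) = 211625155/14744 + 4745 = 281585435/14744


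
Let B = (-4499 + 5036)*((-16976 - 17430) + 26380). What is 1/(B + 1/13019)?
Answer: -13019/56111395277 ≈ -2.3202e-7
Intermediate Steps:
B = -4309962 (B = 537*(-34406 + 26380) = 537*(-8026) = -4309962)
1/(B + 1/13019) = 1/(-4309962 + 1/13019) = 1/(-56111395277/13019) = -13019/56111395277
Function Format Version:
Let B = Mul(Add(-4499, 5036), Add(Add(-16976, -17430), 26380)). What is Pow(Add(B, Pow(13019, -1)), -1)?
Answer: Rational(-13019, 56111395277) ≈ -2.3202e-7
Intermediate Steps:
B = -4309962 (B = Mul(537, Add(-34406, 26380)) = Mul(537, -8026) = -4309962)
Pow(Add(B, Pow(13019, -1)), -1) = Pow(Add(-4309962, Pow(13019, -1)), -1) = Pow(Add(-4309962, Rational(1, 13019)), -1) = Pow(Rational(-56111395277, 13019), -1) = Rational(-13019, 56111395277)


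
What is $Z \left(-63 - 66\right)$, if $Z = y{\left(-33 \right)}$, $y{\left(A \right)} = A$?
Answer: $4257$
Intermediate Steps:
$Z = -33$
$Z \left(-63 - 66\right) = - 33 \left(-63 - 66\right) = \left(-33\right) \left(-129\right) = 4257$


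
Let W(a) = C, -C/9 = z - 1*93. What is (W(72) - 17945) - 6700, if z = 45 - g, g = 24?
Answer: -23997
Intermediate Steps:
z = 21 (z = 45 - 1*24 = 45 - 24 = 21)
C = 648 (C = -9*(21 - 1*93) = -9*(21 - 93) = -9*(-72) = 648)
W(a) = 648
(W(72) - 17945) - 6700 = (648 - 17945) - 6700 = -17297 - 6700 = -23997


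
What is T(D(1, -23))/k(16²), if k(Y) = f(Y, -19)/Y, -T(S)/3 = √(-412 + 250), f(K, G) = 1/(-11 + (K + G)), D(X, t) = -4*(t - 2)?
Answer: -1562112*I*√2 ≈ -2.2092e+6*I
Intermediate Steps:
D(X, t) = 8 - 4*t (D(X, t) = -4*(-2 + t) = 8 - 4*t)
f(K, G) = 1/(-11 + G + K) (f(K, G) = 1/(-11 + (G + K)) = 1/(-11 + G + K))
T(S) = -27*I*√2 (T(S) = -3*√(-412 + 250) = -27*I*√2)
k(Y) = 1/(Y*(-30 + Y)) (k(Y) = 1/((-11 - 19 + Y)*Y) = 1/((-30 + Y)*Y) = 1/(Y*(-30 + Y)))
T(D(1, -23))/k(16²) = (-27*I*√2)/((1/((16²)*(-30 + 16²)))) = (-27*I*√2)/((1/(256*(-30 + 256)))) = (-27*I*√2)/(((1/256)/226)) = (-27*I*√2)/(((1/256)*(1/226))) = (-27*I*√2)/(1/57856) = -27*I*√2*57856 = -1562112*I*√2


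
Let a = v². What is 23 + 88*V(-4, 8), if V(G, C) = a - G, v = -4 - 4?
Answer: 6007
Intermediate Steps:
v = -8
a = 64 (a = (-8)² = 64)
V(G, C) = 64 - G
23 + 88*V(-4, 8) = 23 + 88*(64 - 1*(-4)) = 23 + 88*(64 + 4) = 23 + 88*68 = 23 + 5984 = 6007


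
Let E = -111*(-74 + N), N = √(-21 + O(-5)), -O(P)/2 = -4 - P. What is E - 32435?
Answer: -24221 - 111*I*√23 ≈ -24221.0 - 532.34*I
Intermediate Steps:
O(P) = 8 + 2*P (O(P) = -2*(-4 - P) = 8 + 2*P)
N = I*√23 (N = √(-21 + (8 + 2*(-5))) = √(-21 + (8 - 10)) = √(-21 - 2) = √(-23) = I*√23 ≈ 4.7958*I)
E = 8214 - 111*I*√23 (E = -111*(-74 + I*√23) = 8214 - 111*I*√23 ≈ 8214.0 - 532.34*I)
E - 32435 = (8214 - 111*I*√23) - 32435 = -24221 - 111*I*√23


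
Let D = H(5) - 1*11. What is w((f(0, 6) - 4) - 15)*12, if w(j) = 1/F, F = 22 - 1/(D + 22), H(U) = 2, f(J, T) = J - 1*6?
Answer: 52/95 ≈ 0.54737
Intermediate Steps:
f(J, T) = -6 + J (f(J, T) = J - 6 = -6 + J)
D = -9 (D = 2 - 1*11 = 2 - 11 = -9)
F = 285/13 (F = 22 - 1/(-9 + 22) = 22 - 1/13 = 285/13 ≈ 21.923)
w(j) = 13/285 (w(j) = 1/(285/13) = 13/285)
w((f(0, 6) - 4) - 15)*12 = (13/285)*12 = 52/95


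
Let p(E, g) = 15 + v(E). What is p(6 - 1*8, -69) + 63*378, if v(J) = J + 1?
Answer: 23828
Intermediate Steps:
v(J) = 1 + J
p(E, g) = 16 + E (p(E, g) = 15 + (1 + E) = 16 + E)
p(6 - 1*8, -69) + 63*378 = (16 + (6 - 1*8)) + 63*378 = (16 + (6 - 8)) + 23814 = (16 - 2) + 23814 = 14 + 23814 = 23828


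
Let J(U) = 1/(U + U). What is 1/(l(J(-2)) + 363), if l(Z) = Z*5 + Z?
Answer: 2/723 ≈ 0.0027663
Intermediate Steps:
J(U) = 1/(2*U)
l(Z) = 6*Z (l(Z) = 5*Z + Z = 6*Z)
1/(l(J(-2)) + 363) = 1/(6*((½)/(-2)) + 363) = 1/(6*((½)*(-½)) + 363) = 1/(6*(-¼) + 363) = 1/(-3/2 + 363) = 1/(723/2) = 2/723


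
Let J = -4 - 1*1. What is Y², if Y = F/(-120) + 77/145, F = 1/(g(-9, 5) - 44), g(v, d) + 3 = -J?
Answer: 241149841/854509824 ≈ 0.28221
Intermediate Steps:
J = -5 (J = -4 - 1 = -5)
g(v, d) = 2 (g(v, d) = -3 - 1*(-5) = -3 + 5 = 2)
F = -1/42 (F = 1/(2 - 44) = 1/(-42) = -1/42 ≈ -0.023810)
Y = 15529/29232 (Y = -1/42/(-120) + 77/145 = -1/42*(-1/120) + 77*(1/145) = 1/5040 + 77/145 = 15529/29232 ≈ 0.53123)
Y² = (15529/29232)² = 241149841/854509824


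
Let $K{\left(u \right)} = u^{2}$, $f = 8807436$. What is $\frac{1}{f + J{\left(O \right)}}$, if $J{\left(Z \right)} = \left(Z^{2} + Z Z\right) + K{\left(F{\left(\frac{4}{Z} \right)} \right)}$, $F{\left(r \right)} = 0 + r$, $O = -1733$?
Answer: $\frac{3003289}{44490765292062} \approx 6.7504 \cdot 10^{-8}$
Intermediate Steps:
$F{\left(r \right)} = r$
$J{\left(Z \right)} = 2 Z^{2} + \frac{16}{Z^{2}}$ ($J{\left(Z \right)} = \left(Z^{2} + Z Z\right) + \left(\frac{4}{Z}\right)^{2} = \left(Z^{2} + Z^{2}\right) + \frac{16}{Z^{2}} = 2 Z^{2} + \frac{16}{Z^{2}}$)
$\frac{1}{f + J{\left(O \right)}} = \frac{1}{8807436 + \frac{2 \left(8 + \left(-1733\right)^{4}\right)}{3003289}} = \frac{1}{8807436 + 2 \cdot \frac{1}{3003289} \left(8 + 9019744817521\right)} = \frac{1}{8807436 + 2 \cdot \frac{1}{3003289} \cdot 9019744817529} = \frac{1}{8807436 + \frac{18039489635058}{3003289}} = \frac{1}{\frac{44490765292062}{3003289}} = \frac{3003289}{44490765292062}$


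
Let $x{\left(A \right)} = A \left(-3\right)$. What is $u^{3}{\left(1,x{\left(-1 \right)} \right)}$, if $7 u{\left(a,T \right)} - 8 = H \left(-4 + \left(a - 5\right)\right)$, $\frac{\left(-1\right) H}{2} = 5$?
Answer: $\frac{681472}{343} \approx 1986.8$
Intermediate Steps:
$H = -10$ ($H = \left(-2\right) 5 = -10$)
$x{\left(A \right)} = - 3 A$
$u{\left(a,T \right)} = 14 - \frac{10 a}{7}$ ($u{\left(a,T \right)} = \frac{8}{7} + \frac{\left(-10\right) \left(-4 + \left(a - 5\right)\right)}{7} = \frac{8}{7} + \frac{\left(-10\right) \left(-4 + \left(-5 + a\right)\right)}{7} = \frac{8}{7} + \frac{\left(-10\right) \left(-9 + a\right)}{7} = \frac{8}{7} + \frac{90 - 10 a}{7} = \frac{8}{7} - \left(- \frac{90}{7} + \frac{10 a}{7}\right) = 14 - \frac{10 a}{7}$)
$u^{3}{\left(1,x{\left(-1 \right)} \right)} = \left(14 - \frac{10}{7}\right)^{3} = \left(\frac{88}{7}\right)^{3} = \frac{681472}{343}$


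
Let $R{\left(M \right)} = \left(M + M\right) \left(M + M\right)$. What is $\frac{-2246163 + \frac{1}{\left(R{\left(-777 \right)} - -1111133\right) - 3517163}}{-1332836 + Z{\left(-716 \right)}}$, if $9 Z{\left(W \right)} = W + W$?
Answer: $\frac{59878213251}{35534983672} \approx 1.685$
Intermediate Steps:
$R{\left(M \right)} = 4 M^{2}$ ($R{\left(M \right)} = 2 M 2 M = 4 M^{2}$)
$Z{\left(W \right)} = \frac{2 W}{9}$ ($Z{\left(W \right)} = \frac{W + W}{9} = \frac{2 W}{9}$)
$\frac{-2246163 + \frac{1}{\left(R{\left(-777 \right)} - -1111133\right) - 3517163}}{-1332836 + Z{\left(-716 \right)}} = \frac{-2246163 + \frac{1}{\left(4 \left(-777\right)^{2} - -1111133\right) - 3517163}}{-1332836 + \frac{2}{9} \left(-716\right)} = \frac{-2246163 + \frac{1}{\left(4 \cdot 603729 + 1111133\right) - 3517163}}{-1332836 - \frac{1432}{9}} = \frac{-2246163 + \frac{1}{\left(2414916 + 1111133\right) - 3517163}}{- \frac{11996956}{9}} = \left(-2246163 + \frac{1}{3526049 - 3517163}\right) \left(- \frac{9}{11996956}\right) = \left(-2246163 + \frac{1}{8886}\right) \left(- \frac{9}{11996956}\right) = \left(- \frac{19959404417}{8886}\right) \left(- \frac{9}{11996956}\right) = \frac{59878213251}{35534983672}$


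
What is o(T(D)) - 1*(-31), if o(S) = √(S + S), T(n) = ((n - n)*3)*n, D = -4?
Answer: 31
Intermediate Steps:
T(n) = 0 (T(n) = (0*3)*n = 0*n = 0)
o(S) = √2*√S (o(S) = √(2*S) = √2*√S)
o(T(D)) - 1*(-31) = √2*√0 - 1*(-31) = √2*0 + 31 = 0 + 31 = 31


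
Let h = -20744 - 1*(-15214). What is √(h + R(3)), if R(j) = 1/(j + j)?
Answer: I*√199074/6 ≈ 74.363*I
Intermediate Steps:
R(j) = 1/(2*j)
h = -5530 (h = -20744 + 15214 = -5530)
√(h + R(3)) = √(-5530 + (½)/3) = √(-5530 + (½)*(⅓)) = √(-5530 + ⅙) = √(-33179/6) = I*√199074/6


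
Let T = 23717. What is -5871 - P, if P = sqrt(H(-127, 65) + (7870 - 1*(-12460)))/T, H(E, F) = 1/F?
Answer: -5871 - sqrt(85894315)/1541605 ≈ -5871.0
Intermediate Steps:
P = sqrt(85894315)/1541605 (P = sqrt(1/65 + (7870 - 1*(-12460)))/23717 = sqrt(1/65 + (7870 + 12460))*(1/23717) = sqrt(1/65 + 20330)*(1/23717) = sqrt(1321451/65)*(1/23717) = (sqrt(85894315)/65)*(1/23717) = sqrt(85894315)/1541605 ≈ 0.0060119)
-5871 - P = -5871 - sqrt(85894315)/1541605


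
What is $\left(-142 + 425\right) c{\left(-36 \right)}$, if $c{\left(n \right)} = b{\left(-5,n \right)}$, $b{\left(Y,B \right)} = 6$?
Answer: $1698$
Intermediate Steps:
$c{\left(n \right)} = 6$
$\left(-142 + 425\right) c{\left(-36 \right)} = \left(-142 + 425\right) 6 = 283 \cdot 6 = 1698$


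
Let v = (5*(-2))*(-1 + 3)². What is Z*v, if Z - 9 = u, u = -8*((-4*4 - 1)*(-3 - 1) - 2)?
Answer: 20760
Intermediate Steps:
v = -40 (v = -10*2² = -10*4 = -40)
u = -528 (u = -8*((-16 - 1)*(-4) - 2) = -8*(-17*(-4) - 2) = -8*(68 - 2) = -8*66 = -528)
Z = -519 (Z = 9 - 528 = -519)
Z*v = -519*(-40) = 20760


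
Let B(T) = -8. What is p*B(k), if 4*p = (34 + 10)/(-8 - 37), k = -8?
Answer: 88/45 ≈ 1.9556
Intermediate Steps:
p = -11/45 (p = ((34 + 10)/(-8 - 37))/4 = (44/(-45))/4 = (44*(-1/45))/4 = (¼)*(-44/45) = -11/45 ≈ -0.24444)
p*B(k) = -11/45*(-8) = 88/45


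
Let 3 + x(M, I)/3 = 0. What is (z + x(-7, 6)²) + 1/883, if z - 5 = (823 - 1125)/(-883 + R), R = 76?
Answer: 61549439/712581 ≈ 86.375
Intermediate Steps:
x(M, I) = -9 (x(M, I) = -9 + 3*0 = -9 + 0 = -9)
z = 4337/807 (z = 5 + (823 - 1125)/(-883 + 76) = 5 - 302/(-807) = 5 - 302*(-1/807) = 5 + 302/807 = 4337/807 ≈ 5.3742)
(z + x(-7, 6)²) + 1/883 = (4337/807 + (-9)²) + 1/883 = (4337/807 + 81) + 1/883 = 69704/807 + 1/883 = 61549439/712581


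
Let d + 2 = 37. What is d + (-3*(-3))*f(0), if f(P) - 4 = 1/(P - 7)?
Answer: 488/7 ≈ 69.714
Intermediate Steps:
d = 35 (d = -2 + 37 = 35)
f(P) = 4 + 1/(-7 + P) (f(P) = 4 + 1/(P - 7) = 4 + 1/(-7 + P))
d + (-3*(-3))*f(0) = 35 + (-3*(-3))*((-27 + 4*0)/(-7 + 0)) = 35 + 9*((-27 + 0)/(-7)) = 35 + 9*(-1/7*(-27)) = 35 + 9*(27/7) = 35 + 243/7 = 488/7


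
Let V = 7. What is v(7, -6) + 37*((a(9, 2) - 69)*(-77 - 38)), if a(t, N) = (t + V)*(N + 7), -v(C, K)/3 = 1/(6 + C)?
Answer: -4148628/13 ≈ -3.1913e+5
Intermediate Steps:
v(C, K) = -3/(6 + C)
a(t, N) = (7 + N)*(7 + t) (a(t, N) = (t + 7)*(N + 7) = (7 + t)*(7 + N) = (7 + N)*(7 + t))
v(7, -6) + 37*((a(9, 2) - 69)*(-77 - 38)) = -3/(6 + 7) + 37*(((49 + 7*2 + 7*9 + 2*9) - 69)*(-77 - 38)) = -3/13 + 37*(((49 + 14 + 63 + 18) - 69)*(-115)) = -3*1/13 + 37*((144 - 69)*(-115)) = -3/13 + 37*(75*(-115)) = -3/13 + 37*(-8625) = -3/13 - 319125 = -4148628/13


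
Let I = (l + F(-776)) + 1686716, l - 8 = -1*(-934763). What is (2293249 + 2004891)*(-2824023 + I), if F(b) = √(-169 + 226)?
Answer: -870528083040 + 4298140*√57 ≈ -8.7050e+11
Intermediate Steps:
l = 934771 (l = 8 - 1*(-934763) = 8 + 934763 = 934771)
F(b) = √57
I = 2621487 + √57 (I = (934771 + √57) + 1686716 = 2621487 + √57 ≈ 2.6215e+6)
(2293249 + 2004891)*(-2824023 + I) = (2293249 + 2004891)*(-2824023 + (2621487 + √57)) = 4298140*(-202536 + √57) = -870528083040 + 4298140*√57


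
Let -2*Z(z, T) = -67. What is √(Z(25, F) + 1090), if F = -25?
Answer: √4494/2 ≈ 33.519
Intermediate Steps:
Z(z, T) = 67/2 (Z(z, T) = -½*(-67) = 67/2)
√(Z(25, F) + 1090) = √(67/2 + 1090) = √(2247/2) = √4494/2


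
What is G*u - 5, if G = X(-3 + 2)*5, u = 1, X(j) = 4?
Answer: 15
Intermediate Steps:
G = 20 (G = 4*5 = 20)
G*u - 5 = 20*1 - 5 = 20 - 5 = 15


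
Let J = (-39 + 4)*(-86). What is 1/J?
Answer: 1/3010 ≈ 0.00033223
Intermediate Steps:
J = 3010 (J = -35*(-86) = 3010)
1/J = 1/3010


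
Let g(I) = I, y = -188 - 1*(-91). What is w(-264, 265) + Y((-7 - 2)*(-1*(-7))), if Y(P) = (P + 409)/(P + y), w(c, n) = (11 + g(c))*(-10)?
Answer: 202227/80 ≈ 2527.8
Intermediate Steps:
y = -97 (y = -188 + 91 = -97)
w(c, n) = -110 - 10*c (w(c, n) = (11 + c)*(-10) = -110 - 10*c)
Y(P) = (409 + P)/(-97 + P) (Y(P) = (P + 409)/(P - 97) = (409 + P)/(-97 + P))
w(-264, 265) + Y((-7 - 2)*(-1*(-7))) = (-110 - 10*(-264)) + (409 + (-7 - 2)*(-1*(-7)))/(-97 + (-7 - 2)*(-1*(-7))) = (-110 + 2640) + (409 - 9*7)/(-97 - 9*7) = 2530 + (409 - 63)/(-97 - 63) = 2530 + 346/(-160) = 2530 - 1/160*346 = 2530 - 173/80 = 202227/80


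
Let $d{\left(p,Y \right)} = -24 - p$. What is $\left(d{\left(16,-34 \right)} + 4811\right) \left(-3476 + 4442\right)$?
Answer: $4608786$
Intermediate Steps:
$\left(d{\left(16,-34 \right)} + 4811\right) \left(-3476 + 4442\right) = \left(\left(-24 - 16\right) + 4811\right) \left(-3476 + 4442\right) = \left(\left(-24 - 16\right) + 4811\right) 966 = \left(-40 + 4811\right) 966 = 4771 \cdot 966 = 4608786$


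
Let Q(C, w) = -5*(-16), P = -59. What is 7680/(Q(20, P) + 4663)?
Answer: 2560/1581 ≈ 1.6192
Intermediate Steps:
Q(C, w) = 80
7680/(Q(20, P) + 4663) = 7680/(80 + 4663) = 7680/4743 = 7680*(1/4743) = 2560/1581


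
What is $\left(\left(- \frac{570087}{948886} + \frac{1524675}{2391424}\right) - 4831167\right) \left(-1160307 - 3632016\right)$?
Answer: $\frac{26268710554161902084758749}{1134594376832} \approx 2.3153 \cdot 10^{13}$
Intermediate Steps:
$\left(\left(- \frac{570087}{948886} + \frac{1524675}{2391424}\right) - 4831167\right) \left(-1160307 - 3632016\right) = \left(\left(\left(-570087\right) \frac{1}{948886} + 1524675 \cdot \frac{1}{2391424}\right) - 4831167\right) \left(-4792323\right) = \left(\left(- \frac{570087}{948886} + \frac{1524675}{2391424}\right) - 4831167\right) \left(-4792323\right) = \left(\frac{41711514081}{1134594376832} - 4831167\right) \left(-4792323\right) = \left(- \frac{5481414870024808863}{1134594376832}\right) \left(-4792323\right) = \frac{26268710554161902084758749}{1134594376832}$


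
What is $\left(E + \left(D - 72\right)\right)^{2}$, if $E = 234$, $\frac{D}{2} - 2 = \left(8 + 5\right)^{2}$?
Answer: $254016$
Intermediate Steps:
$D = 342$ ($D = 4 + 2 \left(8 + 5\right)^{2} = 4 + 2 \cdot 13^{2} = 4 + 2 \cdot 169 = 4 + 338 = 342$)
$\left(E + \left(D - 72\right)\right)^{2} = \left(234 + \left(342 - 72\right)\right)^{2} = \left(234 + 270\right)^{2} = 504^{2} = 254016$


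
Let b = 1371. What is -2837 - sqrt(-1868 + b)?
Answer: -2837 - I*sqrt(497) ≈ -2837.0 - 22.293*I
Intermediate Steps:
-2837 - sqrt(-1868 + b) = -2837 - sqrt(-1868 + 1371) = -2837 - sqrt(-497) = -2837 - I*sqrt(497)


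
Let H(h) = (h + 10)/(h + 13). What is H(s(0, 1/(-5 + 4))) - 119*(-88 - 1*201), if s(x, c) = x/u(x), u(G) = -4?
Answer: 447093/13 ≈ 34392.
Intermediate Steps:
s(x, c) = -x/4 (s(x, c) = x/(-4) = x*(-¼) = -x/4)
H(h) = (10 + h)/(13 + h)
H(s(0, 1/(-5 + 4))) - 119*(-88 - 1*201) = (10 - ¼*0)/(13 - ¼*0) - 119*(-88 - 1*201) = (10 + 0)/(13 + 0) - 119*(-88 - 201) = 10/13 - 119*(-289) = (1/13)*10 + 34391 = 10/13 + 34391 = 447093/13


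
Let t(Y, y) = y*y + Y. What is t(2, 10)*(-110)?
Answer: -11220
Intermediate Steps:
t(Y, y) = Y + y**2 (t(Y, y) = y**2 + Y = Y + y**2)
t(2, 10)*(-110) = (2 + 10**2)*(-110) = (2 + 100)*(-110) = 102*(-110) = -11220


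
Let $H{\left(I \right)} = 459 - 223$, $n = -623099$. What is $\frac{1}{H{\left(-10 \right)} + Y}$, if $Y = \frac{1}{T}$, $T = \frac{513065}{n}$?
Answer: $\frac{513065}{120460241} \approx 0.0042592$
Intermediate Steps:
$H{\left(I \right)} = 236$ ($H{\left(I \right)} = 459 - 223 = 236$)
$T = - \frac{513065}{623099}$ ($T = \frac{513065}{-623099} = 513065 \left(- \frac{1}{623099}\right) = - \frac{513065}{623099} \approx -0.82341$)
$Y = - \frac{623099}{513065}$ ($Y = \frac{1}{- \frac{513065}{623099}} = - \frac{623099}{513065} \approx -1.2145$)
$\frac{1}{H{\left(-10 \right)} + Y} = \frac{1}{236 - \frac{623099}{513065}} = \frac{1}{\frac{120460241}{513065}} = \frac{513065}{120460241}$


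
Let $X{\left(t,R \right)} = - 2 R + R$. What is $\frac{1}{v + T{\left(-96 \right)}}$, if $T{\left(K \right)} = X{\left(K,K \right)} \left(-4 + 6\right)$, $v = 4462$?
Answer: $\frac{1}{4654} \approx 0.00021487$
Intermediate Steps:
$X{\left(t,R \right)} = - R$
$T{\left(K \right)} = - 2 K$ ($T{\left(K \right)} = - K \left(-4 + 6\right) = - K 2 = - 2 K$)
$\frac{1}{v + T{\left(-96 \right)}} = \frac{1}{4462 - -192} = \frac{1}{4462 + 192} = \frac{1}{4654}$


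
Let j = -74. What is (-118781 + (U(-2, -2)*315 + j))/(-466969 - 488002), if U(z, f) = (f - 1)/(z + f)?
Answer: 474475/3819884 ≈ 0.12421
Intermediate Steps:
U(z, f) = (-1 + f)/(f + z)
(-118781 + (U(-2, -2)*315 + j))/(-466969 - 488002) = (-118781 + (((-1 - 2)/(-2 - 2))*315 - 74))/(-466969 - 488002) = (-118781 + ((-3/(-4))*315 - 74))/(-954971) = (-118781 + (-¼*(-3)*315 - 74))*(-1/954971) = (-118781 + ((¾)*315 - 74))*(-1/954971) = (-118781 + (945/4 - 74))*(-1/954971) = (-118781 + 649/4)*(-1/954971) = -474475/4*(-1/954971) = 474475/3819884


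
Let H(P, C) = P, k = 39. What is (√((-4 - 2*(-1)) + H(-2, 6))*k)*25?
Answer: 1950*I ≈ 1950.0*I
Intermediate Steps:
(√((-4 - 2*(-1)) + H(-2, 6))*k)*25 = (√((-4 - 2*(-1)) - 2)*39)*25 = (√((-4 + 2) - 2)*39)*25 = (√(-2 - 2)*39)*25 = (√(-4)*39)*25 = ((2*I)*39)*25 = (78*I)*25 = 1950*I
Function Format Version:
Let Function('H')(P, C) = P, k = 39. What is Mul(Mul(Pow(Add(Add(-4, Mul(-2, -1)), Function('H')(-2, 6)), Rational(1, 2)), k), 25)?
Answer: Mul(1950, I) ≈ Mul(1950.0, I)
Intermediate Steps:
Mul(Mul(Pow(Add(Add(-4, Mul(-2, -1)), Function('H')(-2, 6)), Rational(1, 2)), k), 25) = Mul(Mul(Pow(Add(Add(-4, Mul(-2, -1)), -2), Rational(1, 2)), 39), 25) = Mul(Mul(Pow(Add(Add(-4, 2), -2), Rational(1, 2)), 39), 25) = Mul(Mul(Pow(Add(-2, -2), Rational(1, 2)), 39), 25) = Mul(Mul(Pow(-4, Rational(1, 2)), 39), 25) = Mul(Mul(Mul(2, I), 39), 25) = Mul(Mul(78, I), 25) = Mul(1950, I)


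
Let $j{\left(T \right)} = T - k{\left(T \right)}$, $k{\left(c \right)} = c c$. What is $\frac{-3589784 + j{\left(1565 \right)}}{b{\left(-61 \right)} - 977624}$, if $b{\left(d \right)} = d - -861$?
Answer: $\frac{1509361}{244206} \approx 6.1807$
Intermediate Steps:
$k{\left(c \right)} = c^{2}$
$j{\left(T \right)} = T - T^{2}$
$b{\left(d \right)} = 861 + d$ ($b{\left(d \right)} = d + 861 = 861 + d$)
$\frac{-3589784 + j{\left(1565 \right)}}{b{\left(-61 \right)} - 977624} = \frac{-3589784 + 1565 \left(1 - 1565\right)}{\left(861 - 61\right) - 977624} = \frac{-3589784 + 1565 \left(1 - 1565\right)}{800 - 977624} = \frac{-3589784 + 1565 \left(-1564\right)}{-976824} = \left(-3589784 - 2447660\right) \left(- \frac{1}{976824}\right) = \left(-6037444\right) \left(- \frac{1}{976824}\right) = \frac{1509361}{244206}$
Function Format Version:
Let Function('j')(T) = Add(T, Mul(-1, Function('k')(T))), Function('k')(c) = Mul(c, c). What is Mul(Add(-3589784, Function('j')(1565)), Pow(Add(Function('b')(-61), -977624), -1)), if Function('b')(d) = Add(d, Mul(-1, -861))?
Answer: Rational(1509361, 244206) ≈ 6.1807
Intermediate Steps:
Function('k')(c) = Pow(c, 2)
Function('j')(T) = Add(T, Mul(-1, Pow(T, 2)))
Function('b')(d) = Add(861, d) (Function('b')(d) = Add(d, 861) = Add(861, d))
Mul(Add(-3589784, Function('j')(1565)), Pow(Add(Function('b')(-61), -977624), -1)) = Mul(Add(-3589784, Mul(1565, Add(1, Mul(-1, 1565)))), Pow(Add(Add(861, -61), -977624), -1)) = Mul(Add(-3589784, Mul(1565, Add(1, -1565))), Pow(Add(800, -977624), -1)) = Mul(Add(-3589784, Mul(1565, -1564)), Pow(-976824, -1)) = Mul(Add(-3589784, -2447660), Rational(-1, 976824)) = Mul(-6037444, Rational(-1, 976824)) = Rational(1509361, 244206)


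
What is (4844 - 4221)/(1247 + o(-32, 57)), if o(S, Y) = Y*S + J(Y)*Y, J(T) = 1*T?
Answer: 623/2672 ≈ 0.23316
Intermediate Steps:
J(T) = T
o(S, Y) = Y² + S*Y (o(S, Y) = Y*S + Y*Y = S*Y + Y² = Y² + S*Y)
(4844 - 4221)/(1247 + o(-32, 57)) = (4844 - 4221)/(1247 + 57*(-32 + 57)) = 623/(1247 + 57*25) = 623/(1247 + 1425) = 623/2672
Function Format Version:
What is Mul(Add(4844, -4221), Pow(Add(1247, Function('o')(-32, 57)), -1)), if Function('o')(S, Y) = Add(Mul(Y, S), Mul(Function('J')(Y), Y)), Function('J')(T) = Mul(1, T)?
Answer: Rational(623, 2672) ≈ 0.23316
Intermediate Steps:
Function('J')(T) = T
Function('o')(S, Y) = Add(Pow(Y, 2), Mul(S, Y)) (Function('o')(S, Y) = Add(Mul(Y, S), Mul(Y, Y)) = Add(Mul(S, Y), Pow(Y, 2)) = Add(Pow(Y, 2), Mul(S, Y)))
Mul(Add(4844, -4221), Pow(Add(1247, Function('o')(-32, 57)), -1)) = Mul(Add(4844, -4221), Pow(Add(1247, Mul(57, Add(-32, 57))), -1)) = Mul(623, Pow(Add(1247, Mul(57, 25)), -1)) = Mul(623, Pow(Add(1247, 1425), -1)) = Mul(623, Pow(2672, -1)) = Mul(623, Rational(1, 2672)) = Rational(623, 2672)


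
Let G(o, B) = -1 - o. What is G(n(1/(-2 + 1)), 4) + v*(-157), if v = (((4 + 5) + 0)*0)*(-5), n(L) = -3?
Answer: 2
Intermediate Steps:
v = 0 (v = ((9 + 0)*0)*(-5) = (9*0)*(-5) = 0*(-5) = 0)
G(n(1/(-2 + 1)), 4) + v*(-157) = (-1 - 1*(-3)) + 0*(-157) = (-1 + 3) + 0 = 2 + 0 = 2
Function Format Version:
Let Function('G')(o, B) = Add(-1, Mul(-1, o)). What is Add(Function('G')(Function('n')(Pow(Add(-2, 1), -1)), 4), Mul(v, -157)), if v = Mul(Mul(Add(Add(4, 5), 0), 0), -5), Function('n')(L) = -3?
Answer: 2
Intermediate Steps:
v = 0 (v = Mul(Mul(Add(9, 0), 0), -5) = Mul(Mul(9, 0), -5) = Mul(0, -5) = 0)
Add(Function('G')(Function('n')(Pow(Add(-2, 1), -1)), 4), Mul(v, -157)) = Add(Add(-1, Mul(-1, -3)), Mul(0, -157)) = Add(Add(-1, 3), 0) = Add(2, 0) = 2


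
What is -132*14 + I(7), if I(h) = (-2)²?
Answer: -1844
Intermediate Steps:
I(h) = 4
-132*14 + I(7) = -132*14 + 4 = -1848 + 4 = -1844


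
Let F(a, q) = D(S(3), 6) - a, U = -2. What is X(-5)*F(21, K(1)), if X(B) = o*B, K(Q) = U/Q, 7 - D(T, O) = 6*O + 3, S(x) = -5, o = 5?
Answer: 1325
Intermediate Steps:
D(T, O) = 4 - 6*O (D(T, O) = 7 - (6*O + 3) = 7 - (3 + 6*O) = 7 + (-3 - 6*O) = 4 - 6*O)
K(Q) = -2/Q
X(B) = 5*B
F(a, q) = -32 - a (F(a, q) = (4 - 6*6) - a = (4 - 36) - a = -32 - a)
X(-5)*F(21, K(1)) = (5*(-5))*(-32 - 1*21) = -25*(-32 - 21) = -25*(-53) = 1325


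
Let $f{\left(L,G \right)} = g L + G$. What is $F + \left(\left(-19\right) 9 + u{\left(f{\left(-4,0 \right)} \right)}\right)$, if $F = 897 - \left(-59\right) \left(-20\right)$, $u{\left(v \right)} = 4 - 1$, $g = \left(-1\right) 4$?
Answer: $-451$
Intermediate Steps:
$g = -4$
$f{\left(L,G \right)} = G - 4 L$ ($f{\left(L,G \right)} = - 4 L + G = G - 4 L$)
$u{\left(v \right)} = 3$ ($u{\left(v \right)} = 4 - 1 = 3$)
$F = -283$ ($F = 897 - 1180 = -283$)
$F + \left(\left(-19\right) 9 + u{\left(f{\left(-4,0 \right)} \right)}\right) = -283 + \left(\left(-19\right) 9 + 3\right) = -283 + \left(-171 + 3\right) = -283 - 168 = -451$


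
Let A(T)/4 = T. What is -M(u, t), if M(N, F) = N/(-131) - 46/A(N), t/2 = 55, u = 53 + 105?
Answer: 52941/41396 ≈ 1.2789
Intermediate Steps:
A(T) = 4*T
u = 158
t = 110 (t = 2*55 = 110)
M(N, F) = -23/(2*N) - N/131 (M(N, F) = N/(-131) - 46*1/(4*N) = N*(-1/131) - 23/(2*N) = -N/131 - 23/(2*N) = -23/(2*N) - N/131)
-M(u, t) = -(-23/2/158 - 1/131*158) = -(-23/2*1/158 - 158/131) = -(-23/316 - 158/131) = -1*(-52941/41396) = 52941/41396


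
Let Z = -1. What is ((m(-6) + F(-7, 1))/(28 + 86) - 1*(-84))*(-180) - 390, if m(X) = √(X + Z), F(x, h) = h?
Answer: -294720/19 - 30*I*√7/19 ≈ -15512.0 - 4.1775*I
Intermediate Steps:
m(X) = √(-1 + X) (m(X) = √(X - 1) = √(-1 + X))
((m(-6) + F(-7, 1))/(28 + 86) - 1*(-84))*(-180) - 390 = ((√(-1 - 6) + 1)/(28 + 86) - 1*(-84))*(-180) - 390 = ((√(-7) + 1)/114 + 84)*(-180) - 390 = ((I*√7 + 1)*(1/114) + 84)*(-180) - 390 = ((1 + I*√7)*(1/114) + 84)*(-180) - 390 = ((1/114 + I*√7/114) + 84)*(-180) - 390 = (9577/114 + I*√7/114)*(-180) - 390 = (-287310/19 - 30*I*√7/19) - 390 = -294720/19 - 30*I*√7/19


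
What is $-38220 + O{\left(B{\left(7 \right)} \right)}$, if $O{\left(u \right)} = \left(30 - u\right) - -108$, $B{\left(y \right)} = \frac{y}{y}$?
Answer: $-38083$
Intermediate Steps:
$B{\left(y \right)} = 1$
$O{\left(u \right)} = 138 - u$ ($O{\left(u \right)} = \left(30 - u\right) + 108 = 138 - u$)
$-38220 + O{\left(B{\left(7 \right)} \right)} = -38220 + \left(138 - 1\right) = -38220 + 137 = -38083$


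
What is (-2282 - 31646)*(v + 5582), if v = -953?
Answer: -157052712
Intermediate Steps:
(-2282 - 31646)*(v + 5582) = (-2282 - 31646)*(-953 + 5582) = -33928*4629 = -157052712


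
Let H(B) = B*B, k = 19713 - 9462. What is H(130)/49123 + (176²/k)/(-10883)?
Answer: 1883869963652/5480242097859 ≈ 0.34376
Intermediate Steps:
k = 10251
H(B) = B²
H(130)/49123 + (176²/k)/(-10883) = 130²/49123 + (176²/10251)/(-10883) = 16900*(1/49123) + (30976*(1/10251))*(-1/10883) = 16900/49123 + (30976/10251)*(-1/10883) = 16900/49123 - 30976/111561633 = 1883869963652/5480242097859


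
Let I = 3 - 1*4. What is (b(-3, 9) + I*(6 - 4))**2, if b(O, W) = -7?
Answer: 81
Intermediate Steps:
I = -1 (I = 3 - 4 = -1)
(b(-3, 9) + I*(6 - 4))**2 = (-7 - (6 - 4))**2 = (-7 - 1*2)**2 = (-7 - 2)**2 = (-9)**2 = 81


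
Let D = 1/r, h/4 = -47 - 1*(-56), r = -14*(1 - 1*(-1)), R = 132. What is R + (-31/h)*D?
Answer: 133087/1008 ≈ 132.03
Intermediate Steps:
r = -28 (r = -14*(1 + 1) = -14*2 = -28)
h = 36 (h = 4*(-47 - 1*(-56)) = 4*(-47 + 56) = 4*9 = 36)
D = -1/28 (D = 1/(-28) = -1/28 ≈ -0.035714)
R + (-31/h)*D = 132 - 31/36*(-1/28) = 132 + 31/1008 = 133087/1008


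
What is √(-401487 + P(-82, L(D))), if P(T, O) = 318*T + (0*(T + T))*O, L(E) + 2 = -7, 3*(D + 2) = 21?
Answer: 3*I*√47507 ≈ 653.88*I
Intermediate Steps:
D = 5 (D = -2 + (⅓)*21 = -2 + 7 = 5)
L(E) = -9 (L(E) = -2 - 7 = -9)
P(T, O) = 318*T (P(T, O) = 318*T + (0*(2*T))*O = 318*T + 0*O = 318*T + 0 = 318*T)
√(-401487 + P(-82, L(D))) = √(-401487 + 318*(-82)) = √(-401487 - 26076) = √(-427563) = 3*I*√47507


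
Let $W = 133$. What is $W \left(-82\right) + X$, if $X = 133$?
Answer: $-10773$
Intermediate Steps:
$W \left(-82\right) + X = 133 \left(-82\right) + 133 = -10906 + 133 = -10773$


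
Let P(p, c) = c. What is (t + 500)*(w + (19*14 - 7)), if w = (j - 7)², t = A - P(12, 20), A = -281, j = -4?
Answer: 75620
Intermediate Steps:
t = -301 (t = -281 - 1*20 = -281 - 20 = -301)
w = 121 (w = (-4 - 7)² = (-11)² = 121)
(t + 500)*(w + (19*14 - 7)) = (-301 + 500)*(121 + (19*14 - 7)) = 199*(121 + (266 - 7)) = 199*(121 + 259) = 199*380 = 75620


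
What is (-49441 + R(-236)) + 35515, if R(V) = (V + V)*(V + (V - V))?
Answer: 97466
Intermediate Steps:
R(V) = 2*V**2 (R(V) = (2*V)*(V + 0) = (2*V)*V = 2*V**2)
(-49441 + R(-236)) + 35515 = (-49441 + 2*(-236)**2) + 35515 = (-49441 + 2*55696) + 35515 = (-49441 + 111392) + 35515 = 61951 + 35515 = 97466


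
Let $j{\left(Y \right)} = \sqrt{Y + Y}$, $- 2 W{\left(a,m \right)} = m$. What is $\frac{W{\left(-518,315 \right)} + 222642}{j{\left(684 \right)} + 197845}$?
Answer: $\frac{88034891805}{78285285314} - \frac{1334907 \sqrt{38}}{39142642657} \approx 1.1243$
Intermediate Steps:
$W{\left(a,m \right)} = - \frac{m}{2}$
$j{\left(Y \right)} = \sqrt{2} \sqrt{Y}$ ($j{\left(Y \right)} = \sqrt{2 Y} = \sqrt{2} \sqrt{Y}$)
$\frac{W{\left(-518,315 \right)} + 222642}{j{\left(684 \right)} + 197845} = \frac{\left(- \frac{1}{2}\right) 315 + 222642}{\sqrt{2} \sqrt{684} + 197845} = \frac{- \frac{315}{2} + 222642}{\sqrt{2} \cdot 6 \sqrt{19} + 197845} = \frac{444969}{2 \left(6 \sqrt{38} + 197845\right)} = \frac{444969}{2 \left(197845 + 6 \sqrt{38}\right)}$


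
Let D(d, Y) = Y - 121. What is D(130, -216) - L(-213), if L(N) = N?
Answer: -124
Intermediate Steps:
D(d, Y) = -121 + Y
D(130, -216) - L(-213) = (-121 - 216) - 1*(-213) = -337 + 213 = -124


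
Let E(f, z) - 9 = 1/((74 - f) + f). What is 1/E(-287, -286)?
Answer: 74/667 ≈ 0.11094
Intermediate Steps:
E(f, z) = 667/74 (E(f, z) = 9 + 1/((74 - f) + f) = 9 + 1/74 = 667/74)
1/E(-287, -286) = 1/(667/74) = 74/667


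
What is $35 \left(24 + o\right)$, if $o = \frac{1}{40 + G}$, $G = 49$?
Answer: $\frac{74795}{89} \approx 840.39$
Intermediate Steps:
$o = \frac{1}{89}$ ($o = \frac{1}{40 + 49} = \frac{1}{89} \approx 0.011236$)
$35 \left(24 + o\right) = 35 \left(24 + \frac{1}{89}\right) = 35 \cdot \frac{2137}{89} = \frac{74795}{89}$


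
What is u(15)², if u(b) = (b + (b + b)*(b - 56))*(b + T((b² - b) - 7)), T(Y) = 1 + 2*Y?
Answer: 262892052900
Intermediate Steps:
u(b) = (b + 2*b*(-56 + b))*(-13 - b + 2*b²) (u(b) = (b + (b + b)*(b - 56))*(b + (1 + 2*((b² - b) - 7))) = (b + (2*b)*(-56 + b))*(b + (1 + 2*(-7 + b² - b))) = (b + 2*b*(-56 + b))*(b + (1 + (-14 - 2*b + 2*b²))) = (b + 2*b*(-56 + b))*(b + (-13 - 2*b + 2*b²)) = (b + 2*b*(-56 + b))*(-13 - b + 2*b²))
u(15)² = (15*(1443 - 224*15² + 4*15³ + 85*15))² = (15*(1443 - 224*225 + 4*3375 + 1275))² = (15*(1443 - 50400 + 13500 + 1275))² = (15*(-34182))² = (-512730)² = 262892052900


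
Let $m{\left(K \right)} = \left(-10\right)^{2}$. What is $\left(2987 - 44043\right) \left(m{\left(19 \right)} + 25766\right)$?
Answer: $-1061954496$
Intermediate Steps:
$m{\left(K \right)} = 100$
$\left(2987 - 44043\right) \left(m{\left(19 \right)} + 25766\right) = \left(2987 - 44043\right) \left(100 + 25766\right) = \left(-41056\right) 25866 = -1061954496$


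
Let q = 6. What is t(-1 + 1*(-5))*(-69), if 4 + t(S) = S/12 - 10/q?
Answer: 851/2 ≈ 425.50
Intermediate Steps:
t(S) = -17/3 + S/12 (t(S) = -4 + (S/12 - 10/6) = -4 + (S*(1/12) - 10*⅙) = -4 + (S/12 - 5/3) = -4 + (-5/3 + S/12) = -17/3 + S/12)
t(-1 + 1*(-5))*(-69) = (-17/3 + (-1 + 1*(-5))/12)*(-69) = (-17/3 + (-1 - 5)/12)*(-69) = (-17/3 + (1/12)*(-6))*(-69) = (-17/3 - ½)*(-69) = -37/6*(-69) = 851/2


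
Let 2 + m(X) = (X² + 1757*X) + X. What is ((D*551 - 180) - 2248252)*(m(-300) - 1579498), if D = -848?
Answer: 5477254992000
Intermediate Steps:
m(X) = -2 + X² + 1758*X (m(X) = -2 + ((X² + 1757*X) + X) = -2 + (X² + 1758*X) = -2 + X² + 1758*X)
((D*551 - 180) - 2248252)*(m(-300) - 1579498) = ((-848*551 - 180) - 2248252)*((-2 + (-300)² + 1758*(-300)) - 1579498) = ((-467248 - 180) - 2248252)*((-2 + 90000 - 527400) - 1579498) = (-467428 - 2248252)*(-437402 - 1579498) = -2715680*(-2016900) = 5477254992000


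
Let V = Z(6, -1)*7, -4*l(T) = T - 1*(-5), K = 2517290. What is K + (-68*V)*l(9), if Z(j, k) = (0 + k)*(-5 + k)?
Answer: 2527286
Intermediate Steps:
Z(j, k) = k*(-5 + k)
l(T) = -5/4 - T/4 (l(T) = -(T - 1*(-5))/4 = -(T + 5)/4 = -(5 + T)/4 = -5/4 - T/4)
V = 42 (V = -(-5 - 1)*7 = -1*(-6)*7 = 6*7 = 42)
K + (-68*V)*l(9) = 2517290 + (-68*42)*(-5/4 - ¼*9) = 2517290 - 2856*(-5/4 - 9/4) = 2517290 - 2856*(-7/2) = 2517290 + 9996 = 2527286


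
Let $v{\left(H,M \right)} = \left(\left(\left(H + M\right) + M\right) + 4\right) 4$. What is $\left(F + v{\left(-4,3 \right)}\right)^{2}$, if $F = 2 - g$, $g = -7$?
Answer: $1089$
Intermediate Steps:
$v{\left(H,M \right)} = 16 + 4 H + 8 M$ ($v{\left(H,M \right)} = \left(\left(H + 2 M\right) + 4\right) 4 = \left(4 + H + 2 M\right) 4 = 16 + 4 H + 8 M$)
$F = 9$ ($F = 2 - -7 = 2 + 7 = 9$)
$\left(F + v{\left(-4,3 \right)}\right)^{2} = \left(9 + \left(16 + 4 \left(-4\right) + 8 \cdot 3\right)\right)^{2} = \left(9 + \left(16 - 16 + 24\right)\right)^{2} = \left(9 + 24\right)^{2} = 33^{2} = 1089$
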